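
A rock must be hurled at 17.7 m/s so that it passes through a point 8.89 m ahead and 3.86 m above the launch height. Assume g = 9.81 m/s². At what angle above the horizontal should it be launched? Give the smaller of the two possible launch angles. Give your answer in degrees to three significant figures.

Trajectory: y = x tanθ − g x² (1 + tan²θ)/(2v₀²). With x = 8.89, y = 3.86, v₀ = 17.7, g = 9.81:
1.237 tan²θ − 8.89 tanθ + (5.097) = 0.
tanθ = [8.89 ± √(8.89² − 4 × 1.237 × (5.097))] / (2 × 1.237) = (8.89 ± 7.335) / 2.475, giving tanθ = 0.6283 or 6.556.
θ = 32.14° or 81.33°; the smaller is 32.14°.

32.1°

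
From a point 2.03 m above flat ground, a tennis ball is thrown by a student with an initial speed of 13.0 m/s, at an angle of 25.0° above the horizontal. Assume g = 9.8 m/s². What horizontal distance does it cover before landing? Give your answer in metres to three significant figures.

Horizontal component vₓ = 13.00 cos 25.0° = 11.78 m/s; vertical v_y0 = 13.00 sin 25.0° = 5.494 m/s.
The projectile lands when y = 2.03 + (5.494) t − ½·9.80·t² = 0. Positive root: t = (5.494 + √(5.494² + 2·9.80·2.03)) / 9.80 = (5.494 + 8.365) / 9.80 = 1.414 s.
Horizontal distance: R = vₓ t = 11.78 × 1.414 = 16.66 m.

16.7 m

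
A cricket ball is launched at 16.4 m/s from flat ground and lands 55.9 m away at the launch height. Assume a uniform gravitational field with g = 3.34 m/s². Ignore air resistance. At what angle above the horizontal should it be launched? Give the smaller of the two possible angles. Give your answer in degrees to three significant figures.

22.0°

Level-ground range R = v₀² sin(2θ)/g ⇒ sin(2θ) = gR/v₀² = 3.34 × 55.9 / 16.4² = 0.6942.
2θ = 43.96° or 180° − 43.96° = 136.0°, so θ = 21.98° or 68.02°.
The smaller angle is 21.98°.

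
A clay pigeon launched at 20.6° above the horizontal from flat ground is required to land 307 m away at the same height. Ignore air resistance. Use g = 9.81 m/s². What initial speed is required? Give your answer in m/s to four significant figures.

From R = (v₀² / g) sin 2θ: v₀ = √(gR / sin 2θ).
v₀ = √(9.81 × 307 / sin 41.20°) = √(3012 / 0.6587) = √4572.2 = 67.62 m/s.

67.62 m/s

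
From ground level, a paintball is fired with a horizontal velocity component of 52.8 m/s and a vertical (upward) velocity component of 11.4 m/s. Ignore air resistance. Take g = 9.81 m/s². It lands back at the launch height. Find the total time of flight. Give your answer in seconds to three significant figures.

It returns to y = 0 when t = 2 v_y0 / g = 2(11.40)/9.81 = 2.324 s.

2.32 s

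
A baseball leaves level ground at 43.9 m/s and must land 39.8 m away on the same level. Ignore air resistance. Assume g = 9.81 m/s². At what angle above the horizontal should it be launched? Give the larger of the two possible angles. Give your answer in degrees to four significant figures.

84.16°

Level-ground range R = v₀² sin(2θ)/g ⇒ sin(2θ) = gR/v₀² = 9.81 × 39.8 / 43.9² = 0.2026.
2θ = 11.69° or 180° − 11.69° = 168.3°, so θ = 5.844° or 84.16°.
The larger angle is 84.16°.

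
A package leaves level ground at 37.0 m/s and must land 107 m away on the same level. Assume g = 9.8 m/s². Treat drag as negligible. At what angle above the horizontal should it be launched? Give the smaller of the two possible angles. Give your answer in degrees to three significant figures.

25.0°

From R = (v₀²/g) sin 2θ: sin 2θ = 9.80 × 107 / 1369.0 = 0.7660.
2θ = 49.99° or 180° − 49.99° = 130.0°, so θ = 25.00° or 65.00°.
The smaller angle is 25.00°.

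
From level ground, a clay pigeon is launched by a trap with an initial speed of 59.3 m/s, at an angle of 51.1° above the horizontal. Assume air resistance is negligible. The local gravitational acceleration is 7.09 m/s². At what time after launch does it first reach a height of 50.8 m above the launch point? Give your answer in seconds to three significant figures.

1.21 s

vₓ = 59.30 cos 51.1° = 37.24 m/s; v_y0 = 59.30 sin 51.1° = 46.15 m/s.
Height y(t) = 46.15 t − 3.545 t² = 50.8 gives 3.545 t² − 46.15 t + 50.8 = 0.
t = [46.15 ± √(46.15² − 2·7.09·50.8)] / 7.09 = (46.15 ± 37.54) / 7.09, so t = 1.214 s or t = 11.80 s.
The first (ascending) time is 1.214 s.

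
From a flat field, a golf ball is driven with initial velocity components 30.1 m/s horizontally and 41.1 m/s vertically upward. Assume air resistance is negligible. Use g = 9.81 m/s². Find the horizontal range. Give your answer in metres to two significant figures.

250 m

Time aloft: T = 2 v_y0 / g = 2 × 41.10 / 9.81 = 8.379 s.
Horizontal distance R = vₓ T = 30.10 × 8.379 = 252.2 m.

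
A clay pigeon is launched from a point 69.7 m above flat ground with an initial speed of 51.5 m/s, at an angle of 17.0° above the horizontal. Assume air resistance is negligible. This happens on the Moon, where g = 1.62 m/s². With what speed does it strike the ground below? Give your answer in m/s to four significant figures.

53.65 m/s

Components: vₓ = 51.50 cos 17.0° = 49.25 m/s, v_y0 = 51.50 sin 17.0° = 15.06 m/s.
With up positive and y = 0 at the ground: y(t) = 69.7 + (15.06) t − 0.8100 t². Setting y = 0 and taking the positive root: t = [15.06 + √(15.06² + 2·1.62·69.7)] / 1.62 = (15.06 + 21.27) / 1.62 = 22.43 s.
Vertical velocity at impact: v_y = v_y0 − g t = 15.06 − 1.62 × 22.43 = −21.27 m/s.
Speed: |v| = √(vₓ² + v_y²) = √(49.25² + 21.27²) = 53.65 m/s.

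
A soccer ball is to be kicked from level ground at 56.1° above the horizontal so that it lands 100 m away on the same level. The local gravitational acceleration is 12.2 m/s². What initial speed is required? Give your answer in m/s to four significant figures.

36.30 m/s

From R = (v₀² / g) sin 2θ: v₀ = √(gR / sin 2θ).
v₀ = √(12.2 × 100 / sin 112.2°) = √(1220 / 0.9259) = √1317.7 = 36.30 m/s.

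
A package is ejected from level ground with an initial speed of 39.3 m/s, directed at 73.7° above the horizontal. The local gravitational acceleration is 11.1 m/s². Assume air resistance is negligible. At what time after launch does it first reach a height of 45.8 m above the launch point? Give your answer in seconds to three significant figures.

Components: vₓ = 39.30 cos 73.7° = 11.03 m/s, v_y0 = 39.30 sin 73.7° = 37.72 m/s.
Height y(t) = 37.72 t − 5.550 t² = 45.8 gives 5.550 t² − 37.72 t + 45.8 = 0.
t = [37.72 ± √(37.72² − 2·11.1·45.8)] / 11.1 = (37.72 ± 20.15) / 11.1, so t = 1.583 s or t = 5.214 s.
The first (ascending) time is 1.583 s.

1.58 s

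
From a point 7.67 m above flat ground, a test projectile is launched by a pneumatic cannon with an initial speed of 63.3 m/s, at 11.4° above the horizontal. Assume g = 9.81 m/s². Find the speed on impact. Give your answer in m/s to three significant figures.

64.5 m/s

Resolve: vₓ = 63.30 cos 11.4° = 62.05 m/s and v_y0 = 63.30 sin 11.4° = 12.51 m/s.
With up positive and y = 0 at the ground: y(t) = 7.67 + (12.51) t − 4.905 t². Setting y = 0 and taking the positive root: t = [12.51 + √(12.51² + 2·9.81·7.67)] / 9.81 = (12.51 + 17.52) / 9.81 = 3.062 s.
Vertical velocity at impact: v_y = v_y0 − g t = 12.51 − 9.81 × 3.062 = −17.52 m/s.
Speed: |v| = √(vₓ² + v_y²) = √(62.05² + 17.52²) = 64.48 m/s.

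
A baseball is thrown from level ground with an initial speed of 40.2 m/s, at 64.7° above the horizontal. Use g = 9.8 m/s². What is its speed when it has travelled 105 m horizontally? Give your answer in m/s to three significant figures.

29.2 m/s

Resolve: vₓ = 40.20 cos 64.7° = 17.18 m/s and v_y0 = 40.20 sin 64.7° = 36.34 m/s.
x = vₓ t ⇒ t = 105/17.18 = 6.112 s.
Vertical velocity there: v_y = v_y0 − g t = 36.34 − 9.80 × 6.112 = −23.55 m/s.
Speed: √(vₓ² + v_y²) = √(17.18² + 23.55²) = 29.15 m/s.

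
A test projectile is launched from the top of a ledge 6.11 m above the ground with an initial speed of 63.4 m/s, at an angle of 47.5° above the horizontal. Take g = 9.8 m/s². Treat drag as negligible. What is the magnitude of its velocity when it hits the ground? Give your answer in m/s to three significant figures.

64.3 m/s

vₓ = 63.40 cos 47.5° = 42.83 m/s; v_y0 = 63.40 sin 47.5° = 46.74 m/s.
With up positive and y = 0 at the ground: y(t) = 6.11 + (46.74) t − 4.900 t². Setting y = 0 and taking the positive root: t = [46.74 + √(46.74² + 2·9.80·6.11)] / 9.80 = (46.74 + 48.01) / 9.80 = 9.668 s.
Vertical velocity at impact: v_y = v_y0 − g t = 46.74 − 9.80 × 9.668 = −48.01 m/s.
Speed: |v| = √(vₓ² + v_y²) = √(42.83² + 48.01²) = 64.34 m/s.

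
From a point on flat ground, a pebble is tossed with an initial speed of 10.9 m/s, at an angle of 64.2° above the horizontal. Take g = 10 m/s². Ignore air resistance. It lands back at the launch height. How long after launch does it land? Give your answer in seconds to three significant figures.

1.96 s

Horizontal component vₓ = 10.90 cos 64.2° = 4.744 m/s; vertical v_y0 = 10.90 sin 64.2° = 9.813 m/s.
It returns to y = 0 when t = 2 v_y0 / g = 2(9.813)/10.0 = 1.963 s.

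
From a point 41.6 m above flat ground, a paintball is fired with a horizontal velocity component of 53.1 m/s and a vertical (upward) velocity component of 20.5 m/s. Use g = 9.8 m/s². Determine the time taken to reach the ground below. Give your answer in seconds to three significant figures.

The projectile lands when y = 41.6 + (20.50) t − ½·9.80·t² = 0. Positive root: t = (20.50 + √(20.50² + 2·9.80·41.6)) / 9.80 = (20.50 + 35.15) / 9.80 = 5.679 s.

5.68 s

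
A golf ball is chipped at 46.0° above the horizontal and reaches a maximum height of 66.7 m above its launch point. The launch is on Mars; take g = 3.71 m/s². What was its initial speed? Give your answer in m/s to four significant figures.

30.93 m/s

At the peak v_y = 0, so v_y0 = √(2gH) = √(2 × 3.71 × 66.7) = 22.25 m/s.
v_y0 = v₀ sin θ ⇒ v₀ = 22.25 / sin 46.0° = 30.93 m/s.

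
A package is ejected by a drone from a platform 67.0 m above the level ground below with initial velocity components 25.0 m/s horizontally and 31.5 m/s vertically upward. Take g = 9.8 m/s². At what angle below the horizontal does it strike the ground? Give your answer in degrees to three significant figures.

With up positive and y = 0 at the ground: y(t) = 67.0 + (31.50) t − 4.900 t². Setting y = 0 and taking the positive root: t = [31.50 + √(31.50² + 2·9.80·67.0)] / 9.80 = (31.50 + 48.02) / 9.80 = 8.114 s.
At impact: v_y = v_y0 − g t = −48.02 m/s; vₓ = 25.00 m/s.
Angle below horizontal: arctan(|v_y|/vₓ) = arctan(48.02/25.00) = 62.50°.

62.5°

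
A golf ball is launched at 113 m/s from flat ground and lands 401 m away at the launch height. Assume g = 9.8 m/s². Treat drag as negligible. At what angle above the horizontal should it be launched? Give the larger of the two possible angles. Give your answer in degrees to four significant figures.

81.04°

Level-ground range R = v₀² sin(2θ)/g ⇒ sin(2θ) = gR/v₀² = 9.80 × 401 / 113² = 0.3078.
2θ = 17.92° or 180° − 17.92° = 162.1°, so θ = 8.962° or 81.04°.
The larger angle is 81.04°.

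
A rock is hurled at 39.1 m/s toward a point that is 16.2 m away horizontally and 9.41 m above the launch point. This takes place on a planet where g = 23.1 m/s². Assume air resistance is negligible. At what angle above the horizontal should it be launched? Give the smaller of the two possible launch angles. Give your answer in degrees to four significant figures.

Trajectory: y = x tanθ − g x² (1 + tan²θ)/(2v₀²). With x = 16.2, y = 9.41, v₀ = 39.1, g = 23.1:
1.983 tan²θ − 16.2 tanθ + (11.39) = 0.
tanθ = [16.2 ± √(16.2² − 4 × 1.983 × (11.39))] / (2 × 1.983) = (16.2 ± 13.12) / 3.965, giving tanθ = 0.7772 or 7.393.
θ = 37.85° or 82.30°; the smaller is 37.85°.

37.85°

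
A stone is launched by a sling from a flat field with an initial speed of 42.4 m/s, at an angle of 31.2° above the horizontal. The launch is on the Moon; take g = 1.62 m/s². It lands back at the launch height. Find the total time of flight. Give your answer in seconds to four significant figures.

27.12 s

Components: vₓ = 42.40 cos 31.2° = 36.27 m/s, v_y0 = 42.40 sin 31.2° = 21.96 m/s.
Time of flight on level ground: T = 2 v_y0 / g = 2 × 21.96 / 1.62 = 27.12 s.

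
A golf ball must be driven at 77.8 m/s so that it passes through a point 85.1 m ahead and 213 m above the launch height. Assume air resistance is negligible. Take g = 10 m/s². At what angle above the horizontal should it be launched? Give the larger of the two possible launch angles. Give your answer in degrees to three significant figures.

Trajectory: y = x tanθ − g x² (1 + tan²θ)/(2v₀²). With x = 85.1, y = 213, v₀ = 77.8, g = 10.0:
5.982 tan²θ − 85.1 tanθ + (219.0) = 0.
tanθ = [85.1 ± √(85.1² − 4 × 5.982 × (219.0))] / (2 × 5.982) = (85.1 ± 44.74) / 11.96, giving tanθ = 3.373 or 10.85.
θ = 73.49° or 84.74°; the larger is 84.74°.

84.7°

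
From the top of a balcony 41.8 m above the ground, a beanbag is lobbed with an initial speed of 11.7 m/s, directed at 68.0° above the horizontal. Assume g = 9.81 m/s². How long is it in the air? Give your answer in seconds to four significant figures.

Horizontal component vₓ = 11.70 cos 68.0° = 4.383 m/s; vertical v_y0 = 11.70 sin 68.0° = 10.85 m/s.
The projectile lands when y = 41.8 + (10.85) t − ½·9.81·t² = 0. Positive root: t = (10.85 + √(10.85² + 2·9.81·41.8)) / 9.81 = (10.85 + 30.62) / 9.81 = 4.227 s.

4.227 s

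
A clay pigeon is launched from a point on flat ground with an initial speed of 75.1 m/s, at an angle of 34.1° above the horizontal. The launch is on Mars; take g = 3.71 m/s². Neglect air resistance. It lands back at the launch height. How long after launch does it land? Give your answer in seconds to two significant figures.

23 s

Resolve: vₓ = 75.10 cos 34.1° = 62.19 m/s and v_y0 = 75.10 sin 34.1° = 42.10 m/s.
Time of flight on level ground: T = 2 v_y0 / g = 2 × 42.10 / 3.71 = 22.70 s.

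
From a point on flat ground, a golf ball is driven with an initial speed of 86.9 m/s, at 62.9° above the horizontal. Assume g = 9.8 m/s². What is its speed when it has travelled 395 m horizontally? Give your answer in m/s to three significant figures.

44.5 m/s

vₓ = 86.90 cos 62.9° = 39.59 m/s; v_y0 = 86.90 sin 62.9° = 77.36 m/s.
At x = 395 m, t = x/vₓ = 395/39.59 = 9.978 s.
Vertical velocity there: v_y = v_y0 − g t = 77.36 − 9.80 × 9.978 = −20.43 m/s.
Speed: √(vₓ² + v_y²) = √(39.59² + 20.43²) = 44.55 m/s.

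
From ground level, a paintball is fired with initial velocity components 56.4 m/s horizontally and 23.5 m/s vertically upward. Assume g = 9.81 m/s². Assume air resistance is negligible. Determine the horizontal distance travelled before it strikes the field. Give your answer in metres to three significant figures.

Time aloft: T = 2 v_y0 / g = 2 × 23.50 / 9.81 = 4.791 s.
Range: R = vₓ T = 56.40 × 4.791 = 270.2 m.

270 m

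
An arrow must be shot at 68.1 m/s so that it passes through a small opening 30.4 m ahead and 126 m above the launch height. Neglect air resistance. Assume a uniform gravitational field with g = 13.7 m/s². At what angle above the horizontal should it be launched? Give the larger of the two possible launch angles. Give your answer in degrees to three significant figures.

Trajectory: y = x tanθ − g x² (1 + tan²θ)/(2v₀²). With x = 30.4, y = 126, v₀ = 68.1, g = 13.7:
1.365 tan²θ − 30.4 tanθ + (127.4) = 0.
tanθ = [30.4 ± √(30.4² − 4 × 1.365 × (127.4))] / (2 × 1.365) = (30.4 ± 15.12) / 2.730, giving tanθ = 5.596 or 16.67.
θ = 79.87° or 86.57°; the larger is 86.57°.

86.6°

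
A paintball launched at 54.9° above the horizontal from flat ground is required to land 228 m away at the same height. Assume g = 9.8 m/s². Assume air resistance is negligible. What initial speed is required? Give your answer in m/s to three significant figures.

Level-ground range: R = v₀² sin(2θ)/g, so v₀ = √(gR / sin 2θ).
v₀ = √(9.80 × 228 / sin 109.8°) = √(2234 / 0.9409) = √2374.8 = 48.73 m/s.

48.7 m/s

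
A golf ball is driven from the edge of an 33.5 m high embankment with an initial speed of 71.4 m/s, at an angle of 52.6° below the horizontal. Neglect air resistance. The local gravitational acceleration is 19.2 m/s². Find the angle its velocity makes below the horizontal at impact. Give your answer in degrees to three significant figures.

57.1°

Horizontal component vₓ = 71.40 cos 52.6° = 43.37 m/s; vertical v_y0 = −56.72 m/s (downward).
The projectile lands when y = 33.5 + (−56.72) t − ½·19.2·t² = 0. Positive root: t = (−56.72 + √(56.72² + 2·19.2·33.5)) / 19.2 = (−56.72 + 67.11) / 19.2 = 0.5411 s.
At impact: v_y = v_y0 − g t = −67.11 m/s; vₓ = 43.37 m/s.
Angle below horizontal: arctan(|v_y|/vₓ) = arctan(67.11/43.37) = 57.13°.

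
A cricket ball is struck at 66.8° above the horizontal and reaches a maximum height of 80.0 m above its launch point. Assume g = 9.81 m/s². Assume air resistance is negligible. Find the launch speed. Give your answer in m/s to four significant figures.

43.10 m/s

At the peak v_y = 0, so v_y0 = √(2gH) = √(2 × 9.81 × 80.0) = 39.62 m/s.
v_y0 = v₀ sin θ ⇒ v₀ = 39.62 / sin 66.8° = 43.10 m/s.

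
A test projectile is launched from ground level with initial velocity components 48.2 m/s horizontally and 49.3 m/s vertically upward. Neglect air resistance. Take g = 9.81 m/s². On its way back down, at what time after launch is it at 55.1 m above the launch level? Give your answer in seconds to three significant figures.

Require v_y0 t − ½ g t² = 55.1, i.e. 4.905 t² − 49.30 t + 55.1 = 0.
t = [49.30 ± √(49.30² − 2·9.81·55.1)] / 9.81 = (49.30 ± 36.73) / 9.81, so t = 1.281 s or t = 8.770 s.
The descending-branch root is 8.770 s.

8.77 s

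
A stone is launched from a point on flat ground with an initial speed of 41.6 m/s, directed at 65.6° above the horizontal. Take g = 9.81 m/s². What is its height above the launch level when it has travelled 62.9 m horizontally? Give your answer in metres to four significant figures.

Components: vₓ = 41.60 cos 65.6° = 17.19 m/s, v_y0 = 41.60 sin 65.6° = 37.88 m/s.
x = vₓ t ⇒ t = 62.9/17.19 = 3.660 s.
Height: y = v_y0 t − ½ g t² = 37.88 × 3.660 − 4.905 × 3.660² = 138.7 − 65.71 = 72.95 m.

72.95 m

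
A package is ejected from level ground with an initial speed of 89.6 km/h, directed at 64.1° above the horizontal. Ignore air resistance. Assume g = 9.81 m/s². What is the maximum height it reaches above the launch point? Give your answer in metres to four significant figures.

25.55 m

Convert: 89.6 km/h = 89.6/3.6 = 24.89 m/s.
vₓ = 24.89 cos 64.1° = 10.87 m/s; v_y0 = 24.89 sin 64.1° = 22.39 m/s.
At the apex v_y = 0, so H = v_y0²/(2g) = 22.39²/19.62 = 25.55 m.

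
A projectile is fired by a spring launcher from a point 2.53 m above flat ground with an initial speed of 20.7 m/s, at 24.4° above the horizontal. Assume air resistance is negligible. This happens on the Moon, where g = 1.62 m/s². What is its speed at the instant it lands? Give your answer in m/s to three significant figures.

20.9 m/s

Components: vₓ = 20.70 cos 24.4° = 18.85 m/s, v_y0 = 20.70 sin 24.4° = 8.551 m/s.
With up positive and y = 0 at the ground: y(t) = 2.53 + (8.551) t − 0.8100 t². Setting y = 0 and taking the positive root: t = [8.551 + √(8.551² + 2·1.62·2.53)] / 1.62 = (8.551 + 9.018) / 1.62 = 10.85 s.
Vertical velocity at impact: v_y = v_y0 − g t = 8.551 − 1.62 × 10.85 = −9.018 m/s.
Speed: |v| = √(vₓ² + v_y²) = √(18.85² + 9.018²) = 20.90 m/s.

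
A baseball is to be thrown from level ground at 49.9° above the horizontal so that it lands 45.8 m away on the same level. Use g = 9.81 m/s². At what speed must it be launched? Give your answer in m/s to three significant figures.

On level ground R = v₀² sin 2θ / g ⇒ v₀ = √(gR / sin 2θ).
v₀ = √(9.81 × 45.8 / sin 99.80°) = √(449.3 / 0.9854) = √455.95 = 21.35 m/s.

21.4 m/s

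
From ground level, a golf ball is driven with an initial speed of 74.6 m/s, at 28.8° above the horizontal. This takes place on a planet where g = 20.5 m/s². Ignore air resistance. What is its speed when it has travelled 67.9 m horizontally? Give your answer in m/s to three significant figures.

Components: vₓ = 74.60 cos 28.8° = 65.37 m/s, v_y0 = 74.60 sin 28.8° = 35.94 m/s.
At x = 67.9 m, t = x/vₓ = 67.9/65.37 = 1.039 s.
Vertical velocity there: v_y = v_y0 − g t = 35.94 − 20.5 × 1.039 = 14.65 m/s.
Speed: √(vₓ² + v_y²) = √(65.37² + 14.65²) = 66.99 m/s.

67.0 m/s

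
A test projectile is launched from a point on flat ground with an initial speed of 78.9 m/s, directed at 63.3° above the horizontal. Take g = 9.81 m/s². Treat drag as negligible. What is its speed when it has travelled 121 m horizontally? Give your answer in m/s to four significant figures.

51.25 m/s

Components: vₓ = 78.90 cos 63.3° = 35.45 m/s, v_y0 = 78.90 sin 63.3° = 70.49 m/s.
Time to reach x = 121 m: t = x/vₓ = 121/35.45 = 3.413 s.
Vertical velocity there: v_y = v_y0 − g t = 70.49 − 9.81 × 3.413 = 37.00 m/s.
Speed: √(vₓ² + v_y²) = √(35.45² + 37.00²) = 51.25 m/s.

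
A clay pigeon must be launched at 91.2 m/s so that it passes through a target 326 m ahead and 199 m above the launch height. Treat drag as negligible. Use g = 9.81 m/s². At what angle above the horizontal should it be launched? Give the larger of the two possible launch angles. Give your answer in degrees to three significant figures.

76.6°

Trajectory: y = x tanθ − g x² (1 + tan²θ)/(2v₀²). With x = 326, y = 199, v₀ = 91.2, g = 9.81:
62.67 tan²θ − 326 tanθ + (261.7) = 0.
tanθ = [326 ± √(326² − 4 × 62.67 × (261.7))] / (2 × 62.67) = (326 ± 201.7) / 125.3, giving tanθ = 0.9918 or 4.210.
θ = 44.76° or 76.64°; the larger is 76.64°.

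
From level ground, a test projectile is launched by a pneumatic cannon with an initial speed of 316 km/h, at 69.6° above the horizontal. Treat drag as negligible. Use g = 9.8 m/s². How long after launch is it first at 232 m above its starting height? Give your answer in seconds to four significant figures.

3.586 s

Convert: 316 km/h = 316/3.6 = 87.78 m/s.
vₓ = 87.78 cos 69.6° = 30.60 m/s; v_y0 = 87.78 sin 69.6° = 82.27 m/s.
Height y(t) = 82.27 t − 4.900 t² = 232 gives 4.900 t² − 82.27 t + 232 = 0.
Quadratic formula: t = (82.27 ± √2221.6) / 9.80 = (82.27 ± 47.13) / 9.80 → t = 3.586 s or 13.20 s.
The first (ascending) time is 3.586 s.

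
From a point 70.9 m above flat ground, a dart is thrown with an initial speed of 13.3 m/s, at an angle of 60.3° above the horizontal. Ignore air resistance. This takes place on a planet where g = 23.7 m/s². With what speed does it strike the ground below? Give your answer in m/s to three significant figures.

59.5 m/s

vₓ = 13.30 cos 60.3° = 6.590 m/s; v_y0 = 13.30 sin 60.3° = 11.55 m/s.
Vertical motion (up positive, ground at y = 0): 11.85 t² − (11.55) t − 70.9 = 0, so t = (11.55 + √(11.55² + 2·23.7·70.9)) / 23.7 = (11.55 + 59.11) / 23.7 = 2.982 s.
Vertical velocity at impact: v_y = v_y0 − g t = 11.55 − 23.7 × 2.982 = −59.11 m/s.
Speed: |v| = √(vₓ² + v_y²) = √(6.590² + 59.11²) = 59.48 m/s.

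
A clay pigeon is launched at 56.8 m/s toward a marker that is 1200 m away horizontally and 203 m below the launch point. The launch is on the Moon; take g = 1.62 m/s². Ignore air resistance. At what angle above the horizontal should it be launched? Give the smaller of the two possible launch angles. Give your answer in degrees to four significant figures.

Trajectory: y = x tanθ − g x² (1 + tan²θ)/(2v₀²). With x = 1200, y = −203, v₀ = 56.8, g = 1.62:
361.5 tan²θ − 1200 tanθ + (158.5) = 0.
tanθ = [1200 ± √(1200² − 4 × 361.5 × (158.5))] / (2 × 361.5) = (1200 ± 1100) / 723.1, giving tanθ = 0.1378 or 3.181.
θ = 7.848° or 72.55°; the smaller is 7.848°.

7.848°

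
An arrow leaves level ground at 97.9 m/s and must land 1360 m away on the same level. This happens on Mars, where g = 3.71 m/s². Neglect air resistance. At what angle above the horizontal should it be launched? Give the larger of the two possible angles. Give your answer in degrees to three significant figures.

Level-ground range R = v₀² sin(2θ)/g ⇒ sin(2θ) = gR/v₀² = 3.71 × 1360 / 97.9² = 0.5264.
2θ = 31.77° or 180° − 31.77° = 148.2°, so θ = 15.88° or 74.12°.
The larger angle is 74.12°.

74.1°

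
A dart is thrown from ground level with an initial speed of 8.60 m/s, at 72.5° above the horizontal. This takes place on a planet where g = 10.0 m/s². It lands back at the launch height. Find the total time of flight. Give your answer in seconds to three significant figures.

Components: vₓ = 8.600 cos 72.5° = 2.586 m/s, v_y0 = 8.600 sin 72.5° = 8.202 m/s.
Landing at launch height ⇒ T = 2 v_y0 / g = 2 × 8.202 / 10.0 = 1.640 s.

1.64 s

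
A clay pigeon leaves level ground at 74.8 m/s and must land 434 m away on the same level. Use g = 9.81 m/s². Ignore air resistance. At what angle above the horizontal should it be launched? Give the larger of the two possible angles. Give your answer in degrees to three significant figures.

65.2°

Level-ground range R = v₀² sin(2θ)/g ⇒ sin(2θ) = gR/v₀² = 9.81 × 434 / 74.8² = 0.7609.
2θ = 49.55° or 180° − 49.55° = 130.5°, so θ = 24.77° or 65.23°.
The larger angle is 65.23°.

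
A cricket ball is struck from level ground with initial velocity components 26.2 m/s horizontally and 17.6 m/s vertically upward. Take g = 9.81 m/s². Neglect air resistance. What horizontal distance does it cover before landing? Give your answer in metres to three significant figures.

Flight time T = 2 v_y0 / g = 3.588 s.
Range: R = vₓ T = 26.20 × 3.588 = 94.01 m.

94.0 m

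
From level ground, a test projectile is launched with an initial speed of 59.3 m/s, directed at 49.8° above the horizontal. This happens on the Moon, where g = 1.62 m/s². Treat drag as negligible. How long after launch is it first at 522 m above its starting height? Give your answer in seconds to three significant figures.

16.2 s

Components: vₓ = 59.30 cos 49.8° = 38.28 m/s, v_y0 = 59.30 sin 49.8° = 45.29 m/s.
Height y(t) = 45.29 t − 0.8100 t² = 522 gives 0.8100 t² − 45.29 t + 522 = 0.
Quadratic formula: t = (45.29 ± √360.19) / 1.62 = (45.29 ± 18.98) / 1.62 → t = 16.24 s or 39.67 s.
The first (ascending) time is 16.24 s.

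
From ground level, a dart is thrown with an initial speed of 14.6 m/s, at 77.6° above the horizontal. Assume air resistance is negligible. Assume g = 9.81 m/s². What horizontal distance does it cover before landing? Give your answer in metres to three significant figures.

Components: vₓ = 14.60 cos 77.6° = 3.135 m/s, v_y0 = 14.60 sin 77.6° = 14.26 m/s.
Flight time T = 2 v_y0 / g = 2.907 s.
Horizontal distance R = vₓ T = 3.135 × 2.907 = 9.114 m.

9.11 m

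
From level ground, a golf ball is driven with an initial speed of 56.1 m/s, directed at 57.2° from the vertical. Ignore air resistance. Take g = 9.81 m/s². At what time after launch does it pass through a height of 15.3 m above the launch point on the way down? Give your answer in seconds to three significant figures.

5.64 s

Horizontal component vₓ = 56.10 sin 57.2° = 47.16 m/s; vertical v_y0 = 56.10 cos 57.2° = 30.39 m/s.
Require v_y0 t − ½ g t² = 15.3, i.e. 4.905 t² − 30.39 t + 15.3 = 0.
t = [30.39 ± √(30.39² − 2·9.81·15.3)] / 9.81 = (30.39 ± 24.97) / 9.81, so t = 0.5528 s or t = 5.643 s.
The descending-branch root is 5.643 s.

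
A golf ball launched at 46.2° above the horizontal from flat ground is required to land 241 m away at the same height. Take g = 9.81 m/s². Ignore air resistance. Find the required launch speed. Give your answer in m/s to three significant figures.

48.6 m/s

Level-ground range: R = v₀² sin(2θ)/g, so v₀ = √(gR / sin 2θ).
v₀ = √(9.81 × 241 / sin 92.40°) = √(2364 / 0.9991) = √2366.3 = 48.64 m/s.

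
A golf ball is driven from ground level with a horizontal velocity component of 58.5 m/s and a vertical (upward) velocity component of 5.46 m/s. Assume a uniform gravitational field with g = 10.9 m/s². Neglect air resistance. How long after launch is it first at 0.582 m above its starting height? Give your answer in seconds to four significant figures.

0.1213 s

Height y(t) = 5.460 t − 5.450 t² = 0.582 gives 5.450 t² − 5.460 t + 0.582 = 0.
Quadratic formula: t = (5.460 ± √17.124) / 10.9 = (5.460 ± 4.138) / 10.9 → t = 0.1213 s or 0.8806 s.
The first (ascending) time is 0.1213 s.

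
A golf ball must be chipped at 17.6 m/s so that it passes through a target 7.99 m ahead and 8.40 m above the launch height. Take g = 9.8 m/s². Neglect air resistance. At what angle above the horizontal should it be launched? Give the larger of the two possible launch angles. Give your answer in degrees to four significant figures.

Trajectory: y = x tanθ − g x² (1 + tan²θ)/(2v₀²). With x = 7.99, y = 8.40, v₀ = 17.6, g = 9.80:
1.010 tan²θ − 7.99 tanθ + (9.410) = 0.
tanθ = [7.99 ± √(7.99² − 4 × 1.010 × (9.410))] / (2 × 1.010) = (7.99 ± 5.082) / 2.020, giving tanθ = 1.440 or 6.472.
θ = 55.22° or 81.22°; the larger is 81.22°.

81.22°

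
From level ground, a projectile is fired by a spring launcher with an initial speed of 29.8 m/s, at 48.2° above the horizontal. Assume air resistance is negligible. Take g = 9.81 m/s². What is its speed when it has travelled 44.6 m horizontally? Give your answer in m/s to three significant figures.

Components: vₓ = 29.80 cos 48.2° = 19.86 m/s, v_y0 = 29.80 sin 48.2° = 22.22 m/s.
Time to reach x = 44.6 m: t = x/vₓ = 44.6/19.86 = 2.245 s.
Vertical velocity there: v_y = v_y0 − g t = 22.22 − 9.81 × 2.245 = 0.1876 m/s.
Speed: √(vₓ² + v_y²) = √(19.86² + 0.1876²) = 19.86 m/s.

19.9 m/s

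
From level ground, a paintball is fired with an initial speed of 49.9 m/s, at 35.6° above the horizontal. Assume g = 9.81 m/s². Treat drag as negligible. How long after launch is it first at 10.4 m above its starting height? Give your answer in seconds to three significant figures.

Components: vₓ = 49.90 cos 35.6° = 40.57 m/s, v_y0 = 49.90 sin 35.6° = 29.05 m/s.
Set y = v_y0 t − ½ g t² = 10.4: 4.905 t² − 29.05 t + 10.4 = 0.
t = [29.05 ± √(29.05² − 2·9.81·10.4)] / 9.81 = (29.05 ± 25.29) / 9.81, so t = 0.3828 s or t = 5.539 s.
The first (ascending) time is 0.3828 s.

0.383 s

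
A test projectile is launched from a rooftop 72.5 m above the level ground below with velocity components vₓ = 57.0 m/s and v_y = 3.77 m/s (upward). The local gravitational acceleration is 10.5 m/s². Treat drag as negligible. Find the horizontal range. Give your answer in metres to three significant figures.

233 m

The projectile lands when y = 72.5 + (3.770) t − ½·10.5·t² = 0. Positive root: t = (3.770 + √(3.770² + 2·10.5·72.5)) / 10.5 = (3.770 + 39.20) / 10.5 = 4.092 s.
Horizontal distance: R = vₓ t = 57.00 × 4.092 = 233.3 m.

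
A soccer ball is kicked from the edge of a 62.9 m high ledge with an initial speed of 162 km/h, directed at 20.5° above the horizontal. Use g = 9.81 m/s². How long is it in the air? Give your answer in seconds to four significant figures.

5.531 s

Convert: 162 km/h = 162/3.6 = 45.00 m/s.
Resolve: vₓ = 45.00 cos 20.5° = 42.15 m/s and v_y0 = 45.00 sin 20.5° = 15.76 m/s.
The projectile lands when y = 62.9 + (15.76) t − ½·9.81·t² = 0. Positive root: t = (15.76 + √(15.76² + 2·9.81·62.9)) / 9.81 = (15.76 + 38.50) / 9.81 = 5.531 s.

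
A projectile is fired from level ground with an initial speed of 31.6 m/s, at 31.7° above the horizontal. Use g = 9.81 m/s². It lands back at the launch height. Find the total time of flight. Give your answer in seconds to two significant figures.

3.4 s

Horizontal component vₓ = 31.60 cos 31.7° = 26.89 m/s; vertical v_y0 = 31.60 sin 31.7° = 16.60 m/s.
It returns to y = 0 when t = 2 v_y0 / g = 2(16.60)/9.81 = 3.385 s.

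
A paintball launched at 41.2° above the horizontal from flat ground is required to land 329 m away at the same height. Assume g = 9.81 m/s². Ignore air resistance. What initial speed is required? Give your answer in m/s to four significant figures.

57.06 m/s

Level-ground range: R = v₀² sin(2θ)/g, so v₀ = √(gR / sin 2θ).
v₀ = √(9.81 × 329 / sin 82.40°) = √(3227 / 0.9912) = √3256.1 = 57.06 m/s.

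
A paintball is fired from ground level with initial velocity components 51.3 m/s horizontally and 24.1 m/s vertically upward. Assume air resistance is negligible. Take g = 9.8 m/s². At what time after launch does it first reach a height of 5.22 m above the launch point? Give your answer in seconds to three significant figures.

Require v_y0 t − ½ g t² = 5.22, i.e. 4.900 t² − 24.10 t + 5.22 = 0.
Quadratic formula: t = (24.10 ± √478.50) / 9.80 = (24.10 ± 21.87) / 9.80 → t = 0.2271 s or 4.691 s.
The first (ascending) time is 0.2271 s.

0.227 s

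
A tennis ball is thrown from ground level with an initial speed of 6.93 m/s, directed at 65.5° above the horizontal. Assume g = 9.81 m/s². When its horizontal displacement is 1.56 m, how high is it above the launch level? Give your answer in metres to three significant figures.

vₓ = 6.930 cos 65.5° = 2.874 m/s; v_y0 = 6.930 sin 65.5° = 6.306 m/s.
At x = 1.56 m, t = x/vₓ = 1.56/2.874 = 0.5428 s.
Height: y = v_y0 t − ½ g t² = 6.306 × 0.5428 − 4.905 × 0.5428² = 3.423 − 1.445 = 1.978 m.

1.98 m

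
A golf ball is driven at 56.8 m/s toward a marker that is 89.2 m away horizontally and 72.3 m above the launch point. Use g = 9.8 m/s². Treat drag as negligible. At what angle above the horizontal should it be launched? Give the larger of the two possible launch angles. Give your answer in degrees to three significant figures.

80.9°

Trajectory: y = x tanθ − g x² (1 + tan²θ)/(2v₀²). With x = 89.2, y = 72.3, v₀ = 56.8, g = 9.80:
12.08 tan²θ − 89.2 tanθ + (84.38) = 0.
tanθ = [89.2 ± √(89.2² − 4 × 12.08 × (84.38))] / (2 × 12.08) = (89.2 ± 62.27) / 24.17, giving tanθ = 1.114 or 6.267.
θ = 48.09° or 80.93°; the larger is 80.93°.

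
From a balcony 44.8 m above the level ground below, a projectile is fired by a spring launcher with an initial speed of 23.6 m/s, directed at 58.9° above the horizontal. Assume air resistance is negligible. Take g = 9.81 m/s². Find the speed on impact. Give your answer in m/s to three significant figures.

37.9 m/s

Resolve: vₓ = 23.60 cos 58.9° = 12.19 m/s and v_y0 = 23.60 sin 58.9° = 20.21 m/s.
Vertical motion (up positive, ground at y = 0): 4.905 t² − (20.21) t − 44.8 = 0, so t = (20.21 + √(20.21² + 2·9.81·44.8)) / 9.81 = (20.21 + 35.88) / 9.81 = 5.717 s.
Vertical velocity at impact: v_y = v_y0 − g t = 20.21 − 9.81 × 5.717 = −35.88 m/s.
Speed: |v| = √(vₓ² + v_y²) = √(12.19² + 35.88²) = 37.89 m/s.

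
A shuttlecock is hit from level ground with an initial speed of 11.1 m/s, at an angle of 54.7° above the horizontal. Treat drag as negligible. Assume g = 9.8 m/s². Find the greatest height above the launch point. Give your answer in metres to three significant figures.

4.19 m

vₓ = 11.10 cos 54.7° = 6.414 m/s; v_y0 = 11.10 sin 54.7° = 9.059 m/s.
Peak height H = v_y0² / (2g) = 82.068 / 19.60 = 4.187 m.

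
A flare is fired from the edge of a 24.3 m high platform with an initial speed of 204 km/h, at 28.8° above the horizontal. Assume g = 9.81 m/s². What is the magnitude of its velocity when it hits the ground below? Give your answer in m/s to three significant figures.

Convert: 204 km/h = 204/3.6 = 56.67 m/s.
Components: vₓ = 56.67 cos 28.8° = 49.66 m/s, v_y0 = 56.67 sin 28.8° = 27.30 m/s.
Vertical motion (up positive, ground at y = 0): 4.905 t² − (27.30) t − 24.3 = 0, so t = (27.30 + √(27.30² + 2·9.81·24.3)) / 9.81 = (27.30 + 34.96) / 9.81 = 6.346 s.
Vertical velocity at impact: v_y = v_y0 − g t = 27.30 − 9.81 × 6.346 = −34.96 m/s.
Speed: |v| = √(vₓ² + v_y²) = √(49.66² + 34.96²) = 60.73 m/s.

60.7 m/s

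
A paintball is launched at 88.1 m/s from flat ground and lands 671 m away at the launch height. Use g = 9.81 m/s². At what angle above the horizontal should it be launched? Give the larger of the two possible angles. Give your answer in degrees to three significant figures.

61.0°

Level-ground range R = v₀² sin(2θ)/g ⇒ sin(2θ) = gR/v₀² = 9.81 × 671 / 88.1² = 0.8481.
2θ = 58.00° or 180° − 58.00° = 122.0°, so θ = 29.00° or 61.00°.
The larger angle is 61.00°.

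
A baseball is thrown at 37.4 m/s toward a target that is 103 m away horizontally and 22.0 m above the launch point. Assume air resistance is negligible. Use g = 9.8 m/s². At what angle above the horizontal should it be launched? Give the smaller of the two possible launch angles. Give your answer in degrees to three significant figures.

Trajectory: y = x tanθ − g x² (1 + tan²θ)/(2v₀²). With x = 103, y = 22.0, v₀ = 37.4, g = 9.80:
37.16 tan²θ − 103 tanθ + (59.16) = 0.
tanθ = [103 ± √(103² − 4 × 37.16 × (59.16))] / (2 × 37.16) = (103 ± 42.59) / 74.33, giving tanθ = 0.8128 or 1.959.
θ = 39.10° or 62.95°; the smaller is 39.10°.

39.1°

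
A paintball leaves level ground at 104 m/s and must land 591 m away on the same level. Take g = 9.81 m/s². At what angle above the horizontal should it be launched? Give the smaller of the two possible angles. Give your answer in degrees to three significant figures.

Level-ground range R = v₀² sin(2θ)/g ⇒ sin(2θ) = gR/v₀² = 9.81 × 591 / 104² = 0.5360.
2θ = 32.41° or 180° − 32.41° = 147.6°, so θ = 16.21° or 73.79°.
The smaller angle is 16.21°.

16.2°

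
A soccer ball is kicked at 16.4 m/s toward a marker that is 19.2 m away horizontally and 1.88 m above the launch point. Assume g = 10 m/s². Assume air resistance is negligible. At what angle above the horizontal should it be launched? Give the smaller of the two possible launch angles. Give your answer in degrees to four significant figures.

Trajectory: y = x tanθ − g x² (1 + tan²θ)/(2v₀²). With x = 19.2, y = 1.88, v₀ = 16.4, g = 10.0:
6.853 tan²θ − 19.2 tanθ + (8.733) = 0.
tanθ = [19.2 ± √(19.2² − 4 × 6.853 × (8.733))] / (2 × 6.853) = (19.2 ± 11.37) / 13.71, giving tanθ = 0.5714 or 2.230.
θ = 29.74° or 65.85°; the smaller is 29.74°.

29.74°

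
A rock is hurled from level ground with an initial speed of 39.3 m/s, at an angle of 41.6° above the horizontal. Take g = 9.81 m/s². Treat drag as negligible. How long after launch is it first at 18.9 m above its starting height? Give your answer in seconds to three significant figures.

0.865 s

Horizontal component vₓ = 39.30 cos 41.6° = 29.39 m/s; vertical v_y0 = 39.30 sin 41.6° = 26.09 m/s.
Require v_y0 t − ½ g t² = 18.9, i.e. 4.905 t² − 26.09 t + 18.9 = 0.
Quadratic formula: t = (26.09 ± √309.99) / 9.81 = (26.09 ± 17.61) / 9.81 → t = 0.8650 s or 4.455 s.
The first (ascending) time is 0.8650 s.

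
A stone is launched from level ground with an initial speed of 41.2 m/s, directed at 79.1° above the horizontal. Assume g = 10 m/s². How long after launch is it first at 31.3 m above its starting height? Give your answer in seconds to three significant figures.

Components: vₓ = 41.20 cos 79.1° = 7.791 m/s, v_y0 = 41.20 sin 79.1° = 40.46 m/s.
Set y = v_y0 t − ½ g t² = 31.3: 5.000 t² − 40.46 t + 31.3 = 0.
Quadratic formula: t = (40.46 ± √1010.7) / 10.0 = (40.46 ± 31.79) / 10.0 → t = 0.8664 s or 7.225 s.
The first (ascending) time is 0.8664 s.

0.866 s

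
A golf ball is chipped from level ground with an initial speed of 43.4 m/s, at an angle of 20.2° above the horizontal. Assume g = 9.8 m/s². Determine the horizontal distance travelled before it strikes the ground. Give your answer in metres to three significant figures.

Components: vₓ = 43.40 cos 20.2° = 40.73 m/s, v_y0 = 43.40 sin 20.2° = 14.99 m/s.
Time aloft: T = 2 v_y0 / g = 2 × 14.99 / 9.80 = 3.058 s.
Range: R = vₓ T = 40.73 × 3.058 = 124.6 m.

125 m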